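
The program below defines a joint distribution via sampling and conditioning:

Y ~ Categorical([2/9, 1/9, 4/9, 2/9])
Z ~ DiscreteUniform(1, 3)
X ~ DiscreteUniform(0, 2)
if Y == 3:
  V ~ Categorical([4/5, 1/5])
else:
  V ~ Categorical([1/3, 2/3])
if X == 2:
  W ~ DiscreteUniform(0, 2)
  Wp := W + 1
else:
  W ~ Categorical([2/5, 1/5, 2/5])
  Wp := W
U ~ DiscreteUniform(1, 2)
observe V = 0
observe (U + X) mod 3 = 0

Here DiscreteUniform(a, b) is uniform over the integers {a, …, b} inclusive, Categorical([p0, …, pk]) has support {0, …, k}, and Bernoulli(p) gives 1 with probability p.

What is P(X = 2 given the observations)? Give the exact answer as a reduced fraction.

P(X = 2 | obs) = 1/2

Enumerate traces; 72 have nonzero weight after conditioning:
  (Y=0, Z=1, X=1, V=0, W=0, U=2) weight 2/1215
  (Y=0, Z=1, X=1, V=0, W=1, U=2) weight 1/1215
  (Y=0, Z=1, X=1, V=0, W=2, U=2) weight 2/1215
  (Y=0, Z=1, X=2, V=0, W=0, U=1) weight 1/729
  (Y=0, Z=1, X=2, V=0, W=1, U=1) weight 1/729
  (Y=0, Z=1, X=2, V=0, W=2, U=1) weight 1/729
  (Y=0, Z=2, X=1, V=0, W=0, U=2) weight 2/1215
  (Y=0, Z=2, X=1, V=0, W=1, U=2) weight 1/1215
  … 64 more
Group by X:
  weight(X=1) = 59/810
  weight(X=2) = 59/810
Total weight = 59/810 + 59/810 = 59/405
P(X=1 | obs) = 59/810 / 59/405 = 1/2
P(X=2 | obs) = 59/810 / 59/405 = 1/2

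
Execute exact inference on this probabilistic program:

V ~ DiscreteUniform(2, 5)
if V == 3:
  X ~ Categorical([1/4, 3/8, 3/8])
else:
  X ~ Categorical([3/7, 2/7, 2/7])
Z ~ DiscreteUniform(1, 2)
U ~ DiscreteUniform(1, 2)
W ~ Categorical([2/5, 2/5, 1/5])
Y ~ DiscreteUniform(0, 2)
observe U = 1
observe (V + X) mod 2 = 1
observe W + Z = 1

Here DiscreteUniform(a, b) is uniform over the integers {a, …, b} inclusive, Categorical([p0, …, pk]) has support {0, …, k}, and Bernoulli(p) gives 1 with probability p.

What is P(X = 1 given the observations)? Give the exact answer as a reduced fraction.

Enumerate traces; 18 have nonzero weight after conditioning:
  (V=2, X=1, Z=1, U=1, W=0, Y=0) weight 1/420
  (V=2, X=1, Z=1, U=1, W=0, Y=1) weight 1/420
  (V=2, X=1, Z=1, U=1, W=0, Y=2) weight 1/420
  (V=3, X=0, Z=1, U=1, W=0, Y=0) weight 1/480
  (V=3, X=0, Z=1, U=1, W=0, Y=1) weight 1/480
  (V=3, X=0, Z=1, U=1, W=0, Y=2) weight 1/480
  (V=3, X=2, Z=1, U=1, W=0, Y=0) weight 1/320
  (V=3, X=2, Z=1, U=1, W=0, Y=1) weight 1/320
  … 10 more
Group by X:
  weight(X=0) = 19/1120
  weight(X=1) = 1/70
  weight(X=2) = 37/2240
Total weight = 19/1120 + 1/70 + 37/2240 = 107/2240
P(X=0 | obs) = 19/1120 / 107/2240 = 38/107
P(X=1 | obs) = 1/70 / 107/2240 = 32/107
P(X=2 | obs) = 37/2240 / 107/2240 = 37/107

P(X = 1 | obs) = 32/107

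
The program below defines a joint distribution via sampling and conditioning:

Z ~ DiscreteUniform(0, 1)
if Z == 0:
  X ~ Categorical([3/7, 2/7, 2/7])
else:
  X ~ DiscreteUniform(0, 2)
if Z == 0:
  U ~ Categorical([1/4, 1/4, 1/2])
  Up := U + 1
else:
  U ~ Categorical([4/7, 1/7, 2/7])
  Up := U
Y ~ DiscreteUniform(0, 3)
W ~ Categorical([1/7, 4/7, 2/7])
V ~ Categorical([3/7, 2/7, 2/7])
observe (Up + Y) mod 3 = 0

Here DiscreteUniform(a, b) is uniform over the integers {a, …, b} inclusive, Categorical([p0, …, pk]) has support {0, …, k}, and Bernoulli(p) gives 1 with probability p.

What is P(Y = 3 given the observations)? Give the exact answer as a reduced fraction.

P(Y = 3 | obs) = 15/43

Enumerate traces; 216 have nonzero weight after conditioning:
  (Z=0, X=0, U=0, Y=2, W=0, V=0) weight 9/10976
  (Z=0, X=0, U=0, Y=2, W=0, V=1) weight 3/5488
  (Z=0, X=0, U=0, Y=2, W=0, V=2) weight 3/5488
  (Z=0, X=0, U=0, Y=2, W=1, V=0) weight 9/2744
  (Z=0, X=0, U=0, Y=2, W=1, V=1) weight 3/1372
  (Z=0, X=0, U=0, Y=2, W=1, V=2) weight 3/1372
  (Z=0, X=0, U=0, Y=2, W=2, V=0) weight 9/5488
  (Z=0, X=0, U=0, Y=2, W=2, V=1) weight 3/2744
  (Z=0, X=0, U=1, Y=1, W=0, V=0) weight 9/10976
  (Z=0, X=0, U=2, Y=0, W=0, V=0) weight 9/5488
  … 206 more
Group by Y:
  weight(Y=0) = 15/112
  weight(Y=1) = 15/224
  weight(Y=2) = 11/224
  weight(Y=3) = 15/112
Total weight = 15/112 + 15/224 + 11/224 + 15/112 = 43/112
P(Y=0 | obs) = 15/112 / 43/112 = 15/43
P(Y=1 | obs) = 15/224 / 43/112 = 15/86
P(Y=2 | obs) = 11/224 / 43/112 = 11/86
P(Y=3 | obs) = 15/112 / 43/112 = 15/43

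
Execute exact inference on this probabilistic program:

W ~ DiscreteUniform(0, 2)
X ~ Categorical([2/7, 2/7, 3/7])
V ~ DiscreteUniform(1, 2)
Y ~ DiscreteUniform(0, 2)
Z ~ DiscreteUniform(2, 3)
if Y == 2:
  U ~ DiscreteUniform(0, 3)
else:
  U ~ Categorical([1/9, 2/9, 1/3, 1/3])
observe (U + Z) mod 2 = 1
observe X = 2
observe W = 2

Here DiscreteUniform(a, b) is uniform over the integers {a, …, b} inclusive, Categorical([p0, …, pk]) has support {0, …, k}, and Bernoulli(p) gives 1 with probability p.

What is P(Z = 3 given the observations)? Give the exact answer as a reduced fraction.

P(Z = 3 | obs) = 25/54

Enumerate traces; 24 have nonzero weight after conditioning:
  (W=2, X=2, V=1, Y=0, Z=2, U=1) weight 1/378
  (W=2, X=2, V=1, Y=0, Z=2, U=3) weight 1/252
  (W=2, X=2, V=1, Y=0, Z=3, U=0) weight 1/756
  (W=2, X=2, V=1, Y=0, Z=3, U=2) weight 1/252
  (W=2, X=2, V=1, Y=1, Z=2, U=1) weight 1/378
  (W=2, X=2, V=1, Y=1, Z=2, U=3) weight 1/252
  (W=2, X=2, V=1, Y=1, Z=3, U=0) weight 1/756
  (W=2, X=2, V=1, Y=1, Z=3, U=2) weight 1/252
  … 16 more
Group by Z:
  weight(Z=2) = 29/756
  weight(Z=3) = 25/756
Total weight = 29/756 + 25/756 = 1/14
P(Z=2 | obs) = 29/756 / 1/14 = 29/54
P(Z=3 | obs) = 25/756 / 1/14 = 25/54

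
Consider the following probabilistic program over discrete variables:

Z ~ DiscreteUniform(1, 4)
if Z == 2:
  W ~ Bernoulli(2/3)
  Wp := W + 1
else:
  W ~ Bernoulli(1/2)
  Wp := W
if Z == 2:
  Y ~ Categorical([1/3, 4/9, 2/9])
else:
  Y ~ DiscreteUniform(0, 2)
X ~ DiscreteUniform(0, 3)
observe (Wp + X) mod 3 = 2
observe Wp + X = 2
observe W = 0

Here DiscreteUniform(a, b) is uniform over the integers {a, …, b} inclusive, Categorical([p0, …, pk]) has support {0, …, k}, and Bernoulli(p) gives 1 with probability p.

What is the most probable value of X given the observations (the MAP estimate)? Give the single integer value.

argmax_v P(X = v | obs) = 2

Enumerate traces; 12 have nonzero weight after conditioning:
  (Z=1, W=0, Y=0, X=2) weight 1/96
  (Z=1, W=0, Y=1, X=2) weight 1/96
  (Z=1, W=0, Y=2, X=2) weight 1/96
  (Z=2, W=0, Y=0, X=1) weight 1/144
  (Z=2, W=0, Y=1, X=1) weight 1/108
  (Z=2, W=0, Y=2, X=1) weight 1/216
  (Z=3, W=0, Y=0, X=2) weight 1/96
  (Z=3, W=0, Y=1, X=2) weight 1/96
  … 4 more
Group by X:
  weight(X=1) = 1/48
  weight(X=2) = 3/32
Total weight = 1/48 + 3/32 = 11/96
P(X=1 | obs) = 1/48 / 11/96 = 2/11
P(X=2 | obs) = 3/32 / 11/96 = 9/11
argmax = 2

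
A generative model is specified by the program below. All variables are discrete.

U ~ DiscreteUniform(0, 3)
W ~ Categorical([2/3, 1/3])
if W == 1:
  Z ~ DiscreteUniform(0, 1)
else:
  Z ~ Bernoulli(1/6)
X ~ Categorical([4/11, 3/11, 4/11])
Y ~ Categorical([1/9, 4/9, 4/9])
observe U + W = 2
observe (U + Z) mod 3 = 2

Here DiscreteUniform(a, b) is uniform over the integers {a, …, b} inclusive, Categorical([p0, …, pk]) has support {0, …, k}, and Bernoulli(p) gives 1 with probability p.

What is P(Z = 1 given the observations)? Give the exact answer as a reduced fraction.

P(Z = 1 | obs) = 3/13

Enumerate traces; 18 have nonzero weight after conditioning:
  (U=1, W=1, Z=1, X=0, Y=0) weight 1/594
  (U=1, W=1, Z=1, X=0, Y=1) weight 2/297
  (U=1, W=1, Z=1, X=0, Y=2) weight 2/297
  (U=1, W=1, Z=1, X=1, Y=0) weight 1/792
  (U=1, W=1, Z=1, X=1, Y=1) weight 1/198
  (U=1, W=1, Z=1, X=1, Y=2) weight 1/198
  (U=1, W=1, Z=1, X=2, Y=0) weight 1/594
  (U=1, W=1, Z=1, X=2, Y=1) weight 2/297
  (U=2, W=0, Z=0, X=0, Y=0) weight 5/891
  … 9 more
Group by Z:
  weight(Z=0) = 5/36
  weight(Z=1) = 1/24
Total weight = 5/36 + 1/24 = 13/72
P(Z=0 | obs) = 5/36 / 13/72 = 10/13
P(Z=1 | obs) = 1/24 / 13/72 = 3/13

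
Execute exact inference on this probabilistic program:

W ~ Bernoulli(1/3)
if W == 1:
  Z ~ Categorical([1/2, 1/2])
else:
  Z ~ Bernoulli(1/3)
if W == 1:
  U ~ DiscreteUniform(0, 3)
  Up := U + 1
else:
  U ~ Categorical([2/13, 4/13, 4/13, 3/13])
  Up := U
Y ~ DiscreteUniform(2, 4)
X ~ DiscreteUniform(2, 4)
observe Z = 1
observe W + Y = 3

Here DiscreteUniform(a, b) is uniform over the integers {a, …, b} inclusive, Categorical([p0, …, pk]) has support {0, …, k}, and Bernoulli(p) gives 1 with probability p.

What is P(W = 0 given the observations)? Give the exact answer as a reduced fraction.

Enumerate traces; 24 have nonzero weight after conditioning:
  (W=0, Z=1, U=0, Y=3, X=2) weight 4/1053
  (W=0, Z=1, U=0, Y=3, X=3) weight 4/1053
  (W=0, Z=1, U=0, Y=3, X=4) weight 4/1053
  (W=0, Z=1, U=1, Y=3, X=2) weight 8/1053
  (W=0, Z=1, U=1, Y=3, X=3) weight 8/1053
  (W=0, Z=1, U=1, Y=3, X=4) weight 8/1053
  (W=0, Z=1, U=2, Y=3, X=2) weight 8/1053
  (W=0, Z=1, U=2, Y=3, X=3) weight 8/1053
  (W=1, Z=1, U=0, Y=2, X=2) weight 1/216
  … 15 more
Group by W:
  weight(W=0) = 2/27
  weight(W=1) = 1/18
Total weight = 2/27 + 1/18 = 7/54
P(W=0 | obs) = 2/27 / 7/54 = 4/7
P(W=1 | obs) = 1/18 / 7/54 = 3/7

P(W = 0 | obs) = 4/7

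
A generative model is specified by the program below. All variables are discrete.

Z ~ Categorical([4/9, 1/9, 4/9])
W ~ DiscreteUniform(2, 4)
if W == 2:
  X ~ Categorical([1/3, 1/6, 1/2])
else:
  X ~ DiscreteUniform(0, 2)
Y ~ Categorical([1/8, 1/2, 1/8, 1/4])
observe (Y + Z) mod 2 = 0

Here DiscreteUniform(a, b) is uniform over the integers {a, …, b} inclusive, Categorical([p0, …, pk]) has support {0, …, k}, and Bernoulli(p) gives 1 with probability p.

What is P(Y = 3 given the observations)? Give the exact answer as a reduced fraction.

P(Y = 3 | obs) = 1/11

Enumerate traces; 54 have nonzero weight after conditioning:
  (Z=0, W=2, X=0, Y=0) weight 1/162
  (Z=0, W=2, X=0, Y=2) weight 1/162
  (Z=0, W=2, X=1, Y=0) weight 1/324
  (Z=0, W=2, X=1, Y=2) weight 1/324
  (Z=0, W=2, X=2, Y=0) weight 1/108
  (Z=0, W=2, X=2, Y=2) weight 1/108
  (Z=0, W=3, X=0, Y=0) weight 1/162
  (Z=0, W=3, X=0, Y=2) weight 1/162
  (Z=1, W=2, X=0, Y=1) weight 1/162
  (Z=1, W=2, X=0, Y=3) weight 1/324
  … 44 more
Group by Y:
  weight(Y=0) = 1/9
  weight(Y=1) = 1/18
  weight(Y=2) = 1/9
  weight(Y=3) = 1/36
Total weight = 1/9 + 1/18 + 1/9 + 1/36 = 11/36
P(Y=0 | obs) = 1/9 / 11/36 = 4/11
P(Y=1 | obs) = 1/18 / 11/36 = 2/11
P(Y=2 | obs) = 1/9 / 11/36 = 4/11
P(Y=3 | obs) = 1/36 / 11/36 = 1/11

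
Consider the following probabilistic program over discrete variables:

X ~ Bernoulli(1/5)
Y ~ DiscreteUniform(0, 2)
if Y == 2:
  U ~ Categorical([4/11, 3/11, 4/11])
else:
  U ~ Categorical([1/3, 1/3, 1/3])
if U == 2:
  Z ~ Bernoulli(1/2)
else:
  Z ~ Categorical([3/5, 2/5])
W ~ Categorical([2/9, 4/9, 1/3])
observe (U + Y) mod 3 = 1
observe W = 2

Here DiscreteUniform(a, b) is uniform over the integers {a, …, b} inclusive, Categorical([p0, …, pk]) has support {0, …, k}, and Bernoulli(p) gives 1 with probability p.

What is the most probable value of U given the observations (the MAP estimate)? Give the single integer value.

argmax_v P(U = v | obs) = 2

Enumerate traces; 12 have nonzero weight after conditioning:
  (X=0, Y=0, U=1, Z=0, W=2) weight 4/225
  (X=0, Y=0, U=1, Z=1, W=2) weight 8/675
  (X=0, Y=1, U=0, Z=0, W=2) weight 4/225
  (X=0, Y=1, U=0, Z=1, W=2) weight 8/675
  (X=0, Y=2, U=2, Z=0, W=2) weight 8/495
  (X=0, Y=2, U=2, Z=1, W=2) weight 8/495
  (X=1, Y=0, U=1, Z=0, W=2) weight 1/225
  (X=1, Y=0, U=1, Z=1, W=2) weight 2/675
  … 4 more
Group by U:
  weight(U=0) = 1/27
  weight(U=1) = 1/27
  weight(U=2) = 4/99
Total weight = 1/27 + 1/27 + 4/99 = 34/297
P(U=0 | obs) = 1/27 / 34/297 = 11/34
P(U=1 | obs) = 1/27 / 34/297 = 11/34
P(U=2 | obs) = 4/99 / 34/297 = 6/17
argmax = 2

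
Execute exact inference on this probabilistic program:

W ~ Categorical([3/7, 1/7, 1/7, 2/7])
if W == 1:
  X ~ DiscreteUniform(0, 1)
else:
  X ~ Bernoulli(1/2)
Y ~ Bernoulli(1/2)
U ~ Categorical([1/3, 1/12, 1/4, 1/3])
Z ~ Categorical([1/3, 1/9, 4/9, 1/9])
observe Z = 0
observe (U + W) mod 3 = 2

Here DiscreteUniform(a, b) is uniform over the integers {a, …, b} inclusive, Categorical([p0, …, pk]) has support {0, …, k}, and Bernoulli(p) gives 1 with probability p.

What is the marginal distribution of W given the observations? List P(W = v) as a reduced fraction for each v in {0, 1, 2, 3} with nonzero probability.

P(W=0) = 3/8, P(W=1) = 1/24, P(W=2) = 1/3, P(W=3) = 1/4

Enumerate traces; 20 have nonzero weight after conditioning:
  (W=0, X=0, Y=0, U=2, Z=0) weight 1/112
  (W=0, X=0, Y=1, U=2, Z=0) weight 1/112
  (W=0, X=1, Y=0, U=2, Z=0) weight 1/112
  (W=0, X=1, Y=1, U=2, Z=0) weight 1/112
  (W=1, X=0, Y=0, U=1, Z=0) weight 1/1008
  (W=1, X=0, Y=1, U=1, Z=0) weight 1/1008
  (W=1, X=1, Y=0, U=1, Z=0) weight 1/1008
  (W=1, X=1, Y=1, U=1, Z=0) weight 1/1008
  (W=2, X=0, Y=0, U=0, Z=0) weight 1/252
  (W=3, X=0, Y=0, U=2, Z=0) weight 1/168
  … 10 more
Group by W:
  weight(W=0) = 1/28
  weight(W=1) = 1/252
  weight(W=2) = 2/63
  weight(W=3) = 1/42
Total weight = 1/28 + 1/252 + 2/63 + 1/42 = 2/21
P(W=0 | obs) = 1/28 / 2/21 = 3/8
P(W=1 | obs) = 1/252 / 2/21 = 1/24
P(W=2 | obs) = 2/63 / 2/21 = 1/3
P(W=3 | obs) = 1/42 / 2/21 = 1/4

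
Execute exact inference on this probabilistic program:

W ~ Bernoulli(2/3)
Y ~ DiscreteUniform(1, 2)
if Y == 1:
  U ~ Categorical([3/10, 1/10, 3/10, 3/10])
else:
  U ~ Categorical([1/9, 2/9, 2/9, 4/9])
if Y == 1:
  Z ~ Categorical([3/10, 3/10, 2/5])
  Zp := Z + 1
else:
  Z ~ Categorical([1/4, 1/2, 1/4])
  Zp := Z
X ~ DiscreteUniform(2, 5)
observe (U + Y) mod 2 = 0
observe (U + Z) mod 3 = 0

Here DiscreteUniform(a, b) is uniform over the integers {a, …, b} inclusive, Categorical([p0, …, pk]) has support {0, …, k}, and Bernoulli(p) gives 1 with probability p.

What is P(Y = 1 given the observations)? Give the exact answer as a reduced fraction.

P(Y = 1 | obs) = 117/242

Enumerate traces; 32 have nonzero weight after conditioning:
  (W=0, Y=1, U=1, Z=2, X=2) weight 1/600
  (W=0, Y=1, U=1, Z=2, X=3) weight 1/600
  (W=0, Y=1, U=1, Z=2, X=4) weight 1/600
  (W=0, Y=1, U=1, Z=2, X=5) weight 1/600
  (W=0, Y=1, U=3, Z=0, X=2) weight 3/800
  (W=0, Y=1, U=3, Z=0, X=3) weight 3/800
  (W=0, Y=1, U=3, Z=0, X=4) weight 3/800
  (W=0, Y=1, U=3, Z=0, X=5) weight 3/800
  (W=0, Y=2, U=0, Z=0, X=2) weight 1/864
  … 23 more
Group by Y:
  weight(Y=1) = 13/200
  weight(Y=2) = 5/72
Total weight = 13/200 + 5/72 = 121/900
P(Y=1 | obs) = 13/200 / 121/900 = 117/242
P(Y=2 | obs) = 5/72 / 121/900 = 125/242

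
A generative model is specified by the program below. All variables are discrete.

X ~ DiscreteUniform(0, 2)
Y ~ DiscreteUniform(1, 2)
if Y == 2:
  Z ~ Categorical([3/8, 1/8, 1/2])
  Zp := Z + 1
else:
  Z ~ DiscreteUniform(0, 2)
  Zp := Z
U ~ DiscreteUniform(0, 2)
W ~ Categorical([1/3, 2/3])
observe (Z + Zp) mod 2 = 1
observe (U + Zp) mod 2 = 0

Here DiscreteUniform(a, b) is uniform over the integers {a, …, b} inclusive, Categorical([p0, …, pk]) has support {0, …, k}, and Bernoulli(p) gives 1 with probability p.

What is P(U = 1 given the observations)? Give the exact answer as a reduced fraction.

P(U = 1 | obs) = 7/9

Enumerate traces; 24 have nonzero weight after conditioning:
  (X=0, Y=2, Z=0, U=1, W=0) weight 1/144
  (X=0, Y=2, Z=0, U=1, W=1) weight 1/72
  (X=0, Y=2, Z=1, U=0, W=0) weight 1/432
  (X=0, Y=2, Z=1, U=0, W=1) weight 1/216
  (X=0, Y=2, Z=1, U=2, W=0) weight 1/432
  (X=0, Y=2, Z=1, U=2, W=1) weight 1/216
  (X=0, Y=2, Z=2, U=1, W=0) weight 1/108
  (X=0, Y=2, Z=2, U=1, W=1) weight 1/54
  … 16 more
Group by U:
  weight(U=0) = 1/48
  weight(U=1) = 7/48
  weight(U=2) = 1/48
Total weight = 1/48 + 7/48 + 1/48 = 3/16
P(U=0 | obs) = 1/48 / 3/16 = 1/9
P(U=1 | obs) = 7/48 / 3/16 = 7/9
P(U=2 | obs) = 1/48 / 3/16 = 1/9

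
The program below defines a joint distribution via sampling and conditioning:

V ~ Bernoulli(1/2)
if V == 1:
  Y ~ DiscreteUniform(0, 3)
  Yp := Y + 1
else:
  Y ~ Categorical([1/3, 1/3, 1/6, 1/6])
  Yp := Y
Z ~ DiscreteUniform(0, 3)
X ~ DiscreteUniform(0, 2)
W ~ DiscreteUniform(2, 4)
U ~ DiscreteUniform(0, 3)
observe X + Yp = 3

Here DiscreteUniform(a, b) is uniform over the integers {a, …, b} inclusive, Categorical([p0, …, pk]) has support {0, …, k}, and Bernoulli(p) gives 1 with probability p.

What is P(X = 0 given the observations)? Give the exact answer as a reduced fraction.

Enumerate traces; 288 have nonzero weight after conditioning:
  (V=0, Y=1, Z=0, X=2, W=2, U=0) weight 1/864
  (V=0, Y=1, Z=0, X=2, W=2, U=1) weight 1/864
  (V=0, Y=1, Z=0, X=2, W=2, U=2) weight 1/864
  (V=0, Y=1, Z=0, X=2, W=2, U=3) weight 1/864
  (V=0, Y=1, Z=0, X=2, W=3, U=0) weight 1/864
  (V=0, Y=1, Z=0, X=2, W=3, U=1) weight 1/864
  (V=0, Y=1, Z=0, X=2, W=3, U=2) weight 1/864
  (V=0, Y=1, Z=0, X=2, W=3, U=3) weight 1/864
  (V=0, Y=2, Z=0, X=1, W=2, U=0) weight 1/1728
  (V=0, Y=3, Z=0, X=0, W=2, U=0) weight 1/1728
  … 278 more
Group by X:
  weight(X=0) = 5/72
  weight(X=1) = 5/72
  weight(X=2) = 7/72
Total weight = 5/72 + 5/72 + 7/72 = 17/72
P(X=0 | obs) = 5/72 / 17/72 = 5/17
P(X=1 | obs) = 5/72 / 17/72 = 5/17
P(X=2 | obs) = 7/72 / 17/72 = 7/17

P(X = 0 | obs) = 5/17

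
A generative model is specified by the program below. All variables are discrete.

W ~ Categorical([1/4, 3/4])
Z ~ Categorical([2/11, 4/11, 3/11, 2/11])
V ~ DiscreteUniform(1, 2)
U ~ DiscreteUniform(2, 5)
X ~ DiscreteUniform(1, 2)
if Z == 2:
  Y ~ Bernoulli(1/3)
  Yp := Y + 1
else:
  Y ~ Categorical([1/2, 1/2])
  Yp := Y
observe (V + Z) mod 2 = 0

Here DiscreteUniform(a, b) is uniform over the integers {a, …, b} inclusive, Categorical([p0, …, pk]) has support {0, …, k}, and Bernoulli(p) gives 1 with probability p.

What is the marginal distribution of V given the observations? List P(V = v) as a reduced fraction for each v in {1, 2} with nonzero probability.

P(V=1) = 6/11, P(V=2) = 5/11

Enumerate traces; 128 have nonzero weight after conditioning:
  (W=0, Z=0, V=2, U=2, X=1, Y=0) weight 1/704
  (W=0, Z=0, V=2, U=2, X=1, Y=1) weight 1/704
  (W=0, Z=0, V=2, U=2, X=2, Y=0) weight 1/704
  (W=0, Z=0, V=2, U=2, X=2, Y=1) weight 1/704
  (W=0, Z=0, V=2, U=3, X=1, Y=0) weight 1/704
  (W=0, Z=0, V=2, U=3, X=1, Y=1) weight 1/704
  (W=0, Z=0, V=2, U=3, X=2, Y=0) weight 1/704
  (W=0, Z=0, V=2, U=3, X=2, Y=1) weight 1/704
  (W=0, Z=1, V=1, U=2, X=1, Y=0) weight 1/352
  … 119 more
Group by V:
  weight(V=1) = 3/11
  weight(V=2) = 5/22
Total weight = 3/11 + 5/22 = 1/2
P(V=1 | obs) = 3/11 / 1/2 = 6/11
P(V=2 | obs) = 5/22 / 1/2 = 5/11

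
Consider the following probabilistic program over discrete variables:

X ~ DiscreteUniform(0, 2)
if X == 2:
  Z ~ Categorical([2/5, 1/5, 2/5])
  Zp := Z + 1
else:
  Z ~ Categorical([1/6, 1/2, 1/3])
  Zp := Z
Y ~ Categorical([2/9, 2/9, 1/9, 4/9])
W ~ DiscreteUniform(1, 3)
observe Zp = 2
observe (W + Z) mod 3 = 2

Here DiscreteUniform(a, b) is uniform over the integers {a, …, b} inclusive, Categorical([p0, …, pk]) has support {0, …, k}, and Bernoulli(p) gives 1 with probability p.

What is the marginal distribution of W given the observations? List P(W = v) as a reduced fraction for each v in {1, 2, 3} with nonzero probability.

Enumerate traces; 12 have nonzero weight after conditioning:
  (X=0, Z=2, Y=0, W=3) weight 2/243
  (X=0, Z=2, Y=1, W=3) weight 2/243
  (X=0, Z=2, Y=2, W=3) weight 1/243
  (X=0, Z=2, Y=3, W=3) weight 4/243
  (X=1, Z=2, Y=0, W=3) weight 2/243
  (X=1, Z=2, Y=1, W=3) weight 2/243
  (X=1, Z=2, Y=2, W=3) weight 1/243
  (X=1, Z=2, Y=3, W=3) weight 4/243
  (X=2, Z=1, Y=0, W=1) weight 2/405
  … 3 more
Group by W:
  weight(W=1) = 1/45
  weight(W=3) = 2/27
Total weight = 1/45 + 2/27 = 13/135
P(W=1 | obs) = 1/45 / 13/135 = 3/13
P(W=3 | obs) = 2/27 / 13/135 = 10/13

P(W=1) = 3/13, P(W=3) = 10/13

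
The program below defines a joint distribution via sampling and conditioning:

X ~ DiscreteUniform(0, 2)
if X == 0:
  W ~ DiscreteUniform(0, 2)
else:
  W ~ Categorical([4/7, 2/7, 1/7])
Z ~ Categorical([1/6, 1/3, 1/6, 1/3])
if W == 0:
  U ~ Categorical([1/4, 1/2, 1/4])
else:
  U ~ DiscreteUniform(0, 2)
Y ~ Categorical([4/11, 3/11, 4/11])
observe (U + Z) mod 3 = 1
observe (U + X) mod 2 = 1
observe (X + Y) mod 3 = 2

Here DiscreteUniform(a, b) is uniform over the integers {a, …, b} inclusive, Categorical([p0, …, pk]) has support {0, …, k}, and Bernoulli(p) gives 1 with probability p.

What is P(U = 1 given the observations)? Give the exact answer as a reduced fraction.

Enumerate traces; 18 have nonzero weight after conditioning:
  (X=0, W=0, Z=0, U=1, Y=2) weight 1/297
  (X=0, W=0, Z=3, U=1, Y=2) weight 2/297
  (X=0, W=1, Z=0, U=1, Y=2) weight 2/891
  (X=0, W=1, Z=3, U=1, Y=2) weight 4/891
  (X=0, W=2, Z=0, U=1, Y=2) weight 2/891
  (X=0, W=2, Z=3, U=1, Y=2) weight 4/891
  (X=1, W=0, Z=1, U=0, Y=1) weight 1/231
  (X=1, W=0, Z=2, U=2, Y=1) weight 1/462
  … 10 more
Group by U:
  weight(U=0) = 2/231
  weight(U=1) = 103/2079
  weight(U=2) = 1/231
Total weight = 2/231 + 103/2079 + 1/231 = 130/2079
P(U=0 | obs) = 2/231 / 130/2079 = 9/65
P(U=1 | obs) = 103/2079 / 130/2079 = 103/130
P(U=2 | obs) = 1/231 / 130/2079 = 9/130

P(U = 1 | obs) = 103/130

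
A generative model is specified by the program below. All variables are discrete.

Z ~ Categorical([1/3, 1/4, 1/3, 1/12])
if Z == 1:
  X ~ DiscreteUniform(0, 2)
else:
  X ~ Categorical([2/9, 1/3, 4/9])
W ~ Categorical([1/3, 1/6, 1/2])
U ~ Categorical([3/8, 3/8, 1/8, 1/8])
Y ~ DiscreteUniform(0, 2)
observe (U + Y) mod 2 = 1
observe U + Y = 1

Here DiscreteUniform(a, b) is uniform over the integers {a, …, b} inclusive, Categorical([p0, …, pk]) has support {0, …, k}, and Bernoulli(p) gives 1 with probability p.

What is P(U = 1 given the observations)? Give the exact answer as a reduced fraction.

Enumerate traces; 72 have nonzero weight after conditioning:
  (Z=0, X=0, W=0, U=0, Y=1) weight 1/324
  (Z=0, X=0, W=0, U=1, Y=0) weight 1/324
  (Z=0, X=0, W=1, U=0, Y=1) weight 1/648
  (Z=0, X=0, W=1, U=1, Y=0) weight 1/648
  (Z=0, X=0, W=2, U=0, Y=1) weight 1/216
  (Z=0, X=0, W=2, U=1, Y=0) weight 1/216
  (Z=0, X=1, W=0, U=0, Y=1) weight 1/216
  (Z=0, X=1, W=0, U=1, Y=0) weight 1/216
  … 64 more
Group by U:
  weight(U=0) = 1/8
  weight(U=1) = 1/8
Total weight = 1/8 + 1/8 = 1/4
P(U=0 | obs) = 1/8 / 1/4 = 1/2
P(U=1 | obs) = 1/8 / 1/4 = 1/2

P(U = 1 | obs) = 1/2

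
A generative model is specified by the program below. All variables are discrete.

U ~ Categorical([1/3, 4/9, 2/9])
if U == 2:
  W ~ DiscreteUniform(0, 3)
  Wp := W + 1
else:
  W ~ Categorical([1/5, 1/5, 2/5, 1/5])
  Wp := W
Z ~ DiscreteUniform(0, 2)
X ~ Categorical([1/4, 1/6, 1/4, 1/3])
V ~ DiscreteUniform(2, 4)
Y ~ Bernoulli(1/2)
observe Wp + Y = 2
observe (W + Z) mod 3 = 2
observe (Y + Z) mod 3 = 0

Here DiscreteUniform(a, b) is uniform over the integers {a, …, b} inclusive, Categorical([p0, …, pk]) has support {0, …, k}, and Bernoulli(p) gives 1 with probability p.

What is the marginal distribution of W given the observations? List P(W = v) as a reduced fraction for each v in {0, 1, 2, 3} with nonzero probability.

P(W=0) = 5/33, P(W=2) = 28/33

Enumerate traces; 36 have nonzero weight after conditioning:
  (U=0, W=2, Z=0, X=0, V=2, Y=0) weight 1/540
  (U=0, W=2, Z=0, X=0, V=3, Y=0) weight 1/540
  (U=0, W=2, Z=0, X=0, V=4, Y=0) weight 1/540
  (U=0, W=2, Z=0, X=1, V=2, Y=0) weight 1/810
  (U=0, W=2, Z=0, X=1, V=3, Y=0) weight 1/810
  (U=0, W=2, Z=0, X=1, V=4, Y=0) weight 1/810
  (U=0, W=2, Z=0, X=2, V=2, Y=0) weight 1/540
  (U=0, W=2, Z=0, X=2, V=3, Y=0) weight 1/540
  (U=2, W=0, Z=2, X=0, V=2, Y=1) weight 1/1296
  … 27 more
Group by W:
  weight(W=0) = 1/108
  weight(W=2) = 7/135
Total weight = 1/108 + 7/135 = 11/180
P(W=0 | obs) = 1/108 / 11/180 = 5/33
P(W=2 | obs) = 7/135 / 11/180 = 28/33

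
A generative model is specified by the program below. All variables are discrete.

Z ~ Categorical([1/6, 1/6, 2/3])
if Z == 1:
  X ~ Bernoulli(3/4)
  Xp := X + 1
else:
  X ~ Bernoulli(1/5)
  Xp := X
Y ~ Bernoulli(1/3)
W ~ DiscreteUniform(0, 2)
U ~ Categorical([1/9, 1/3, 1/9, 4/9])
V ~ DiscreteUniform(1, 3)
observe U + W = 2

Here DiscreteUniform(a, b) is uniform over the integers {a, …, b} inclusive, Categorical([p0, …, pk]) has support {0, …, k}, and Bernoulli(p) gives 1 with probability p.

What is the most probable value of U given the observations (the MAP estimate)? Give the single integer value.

argmax_v P(U = v | obs) = 1

Enumerate traces; 108 have nonzero weight after conditioning:
  (Z=0, X=0, Y=0, W=0, U=2, V=1) weight 4/3645
  (Z=0, X=0, Y=0, W=0, U=2, V=2) weight 4/3645
  (Z=0, X=0, Y=0, W=0, U=2, V=3) weight 4/3645
  (Z=0, X=0, Y=0, W=1, U=1, V=1) weight 4/1215
  (Z=0, X=0, Y=0, W=1, U=1, V=2) weight 4/1215
  (Z=0, X=0, Y=0, W=1, U=1, V=3) weight 4/1215
  (Z=0, X=0, Y=0, W=2, U=0, V=1) weight 4/3645
  (Z=0, X=0, Y=0, W=2, U=0, V=2) weight 4/3645
  … 100 more
Group by U:
  weight(U=0) = 1/27
  weight(U=1) = 1/9
  weight(U=2) = 1/27
Total weight = 1/27 + 1/9 + 1/27 = 5/27
P(U=0 | obs) = 1/27 / 5/27 = 1/5
P(U=1 | obs) = 1/9 / 5/27 = 3/5
P(U=2 | obs) = 1/27 / 5/27 = 1/5
argmax = 1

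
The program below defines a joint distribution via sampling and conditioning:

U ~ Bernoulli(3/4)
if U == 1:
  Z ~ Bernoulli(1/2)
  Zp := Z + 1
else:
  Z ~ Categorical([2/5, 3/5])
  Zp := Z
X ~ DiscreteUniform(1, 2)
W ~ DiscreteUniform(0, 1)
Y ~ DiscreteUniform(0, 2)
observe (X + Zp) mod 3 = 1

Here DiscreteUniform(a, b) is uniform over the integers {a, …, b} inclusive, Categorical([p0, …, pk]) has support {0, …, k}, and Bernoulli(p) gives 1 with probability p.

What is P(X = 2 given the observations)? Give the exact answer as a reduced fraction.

Enumerate traces; 12 have nonzero weight after conditioning:
  (U=0, Z=0, X=1, W=0, Y=0) weight 1/120
  (U=0, Z=0, X=1, W=0, Y=1) weight 1/120
  (U=0, Z=0, X=1, W=0, Y=2) weight 1/120
  (U=0, Z=0, X=1, W=1, Y=0) weight 1/120
  (U=0, Z=0, X=1, W=1, Y=1) weight 1/120
  (U=0, Z=0, X=1, W=1, Y=2) weight 1/120
  (U=1, Z=1, X=2, W=0, Y=0) weight 1/32
  (U=1, Z=1, X=2, W=0, Y=1) weight 1/32
  … 4 more
Group by X:
  weight(X=1) = 1/20
  weight(X=2) = 3/16
Total weight = 1/20 + 3/16 = 19/80
P(X=1 | obs) = 1/20 / 19/80 = 4/19
P(X=2 | obs) = 3/16 / 19/80 = 15/19

P(X = 2 | obs) = 15/19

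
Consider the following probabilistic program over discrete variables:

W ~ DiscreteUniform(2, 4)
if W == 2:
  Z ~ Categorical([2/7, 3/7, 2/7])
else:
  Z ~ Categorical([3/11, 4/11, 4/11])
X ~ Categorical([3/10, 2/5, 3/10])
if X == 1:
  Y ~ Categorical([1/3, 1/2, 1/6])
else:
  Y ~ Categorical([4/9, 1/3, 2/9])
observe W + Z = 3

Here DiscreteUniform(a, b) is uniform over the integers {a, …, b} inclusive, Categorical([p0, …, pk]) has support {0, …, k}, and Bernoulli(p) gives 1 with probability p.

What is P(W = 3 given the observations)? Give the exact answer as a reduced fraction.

Enumerate traces; 18 have nonzero weight after conditioning:
  (W=2, Z=1, X=0, Y=0) weight 2/105
  (W=2, Z=1, X=0, Y=1) weight 1/70
  (W=2, Z=1, X=0, Y=2) weight 1/105
  (W=2, Z=1, X=1, Y=0) weight 2/105
  (W=2, Z=1, X=1, Y=1) weight 1/35
  (W=2, Z=1, X=1, Y=2) weight 1/105
  (W=2, Z=1, X=2, Y=0) weight 2/105
  (W=2, Z=1, X=2, Y=1) weight 1/70
  (W=3, Z=0, X=0, Y=0) weight 2/165
  … 9 more
Group by W:
  weight(W=2) = 1/7
  weight(W=3) = 1/11
Total weight = 1/7 + 1/11 = 18/77
P(W=2 | obs) = 1/7 / 18/77 = 11/18
P(W=3 | obs) = 1/11 / 18/77 = 7/18

P(W = 3 | obs) = 7/18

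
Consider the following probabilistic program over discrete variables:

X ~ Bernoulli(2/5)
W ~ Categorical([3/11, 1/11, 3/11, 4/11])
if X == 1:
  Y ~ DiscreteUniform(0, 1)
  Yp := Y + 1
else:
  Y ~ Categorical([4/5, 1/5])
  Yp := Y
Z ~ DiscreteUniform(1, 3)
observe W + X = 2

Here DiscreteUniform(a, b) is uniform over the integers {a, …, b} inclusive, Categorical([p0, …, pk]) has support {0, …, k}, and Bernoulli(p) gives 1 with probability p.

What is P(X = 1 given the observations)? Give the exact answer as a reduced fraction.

P(X = 1 | obs) = 2/11

Enumerate traces; 12 have nonzero weight after conditioning:
  (X=0, W=2, Y=0, Z=1) weight 12/275
  (X=0, W=2, Y=0, Z=2) weight 12/275
  (X=0, W=2, Y=0, Z=3) weight 12/275
  (X=0, W=2, Y=1, Z=1) weight 3/275
  (X=0, W=2, Y=1, Z=2) weight 3/275
  (X=0, W=2, Y=1, Z=3) weight 3/275
  (X=1, W=1, Y=0, Z=1) weight 1/165
  (X=1, W=1, Y=0, Z=2) weight 1/165
  … 4 more
Group by X:
  weight(X=0) = 9/55
  weight(X=1) = 2/55
Total weight = 9/55 + 2/55 = 1/5
P(X=0 | obs) = 9/55 / 1/5 = 9/11
P(X=1 | obs) = 2/55 / 1/5 = 2/11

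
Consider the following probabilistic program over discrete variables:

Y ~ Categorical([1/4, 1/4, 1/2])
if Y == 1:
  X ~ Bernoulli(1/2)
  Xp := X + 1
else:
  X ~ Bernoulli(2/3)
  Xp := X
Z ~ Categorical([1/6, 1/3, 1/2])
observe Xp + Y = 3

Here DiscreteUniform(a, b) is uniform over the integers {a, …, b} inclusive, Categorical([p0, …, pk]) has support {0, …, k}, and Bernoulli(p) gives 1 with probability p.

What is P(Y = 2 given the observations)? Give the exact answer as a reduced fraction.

P(Y = 2 | obs) = 8/11

Enumerate traces; 6 have nonzero weight after conditioning:
  (Y=1, X=1, Z=0) weight 1/48
  (Y=1, X=1, Z=1) weight 1/24
  (Y=1, X=1, Z=2) weight 1/16
  (Y=2, X=1, Z=0) weight 1/18
  (Y=2, X=1, Z=1) weight 1/9
  (Y=2, X=1, Z=2) weight 1/6
Group by Y:
  weight(Y=1) = 1/8
  weight(Y=2) = 1/3
Total weight = 1/8 + 1/3 = 11/24
P(Y=1 | obs) = 1/8 / 11/24 = 3/11
P(Y=2 | obs) = 1/3 / 11/24 = 8/11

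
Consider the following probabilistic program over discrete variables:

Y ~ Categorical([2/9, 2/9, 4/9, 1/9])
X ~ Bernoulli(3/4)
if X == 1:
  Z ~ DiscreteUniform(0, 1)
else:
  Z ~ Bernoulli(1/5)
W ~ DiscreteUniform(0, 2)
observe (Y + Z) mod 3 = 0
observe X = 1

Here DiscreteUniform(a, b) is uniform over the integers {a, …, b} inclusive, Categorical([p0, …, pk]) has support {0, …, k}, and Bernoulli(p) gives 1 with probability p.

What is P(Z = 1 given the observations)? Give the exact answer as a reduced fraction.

P(Z = 1 | obs) = 4/7

Enumerate traces; 9 have nonzero weight after conditioning:
  (Y=0, X=1, Z=0, W=0) weight 1/36
  (Y=0, X=1, Z=0, W=1) weight 1/36
  (Y=0, X=1, Z=0, W=2) weight 1/36
  (Y=2, X=1, Z=1, W=0) weight 1/18
  (Y=2, X=1, Z=1, W=1) weight 1/18
  (Y=2, X=1, Z=1, W=2) weight 1/18
  (Y=3, X=1, Z=0, W=0) weight 1/72
  (Y=3, X=1, Z=0, W=1) weight 1/72
  … 1 more
Group by Z:
  weight(Z=0) = 1/8
  weight(Z=1) = 1/6
Total weight = 1/8 + 1/6 = 7/24
P(Z=0 | obs) = 1/8 / 7/24 = 3/7
P(Z=1 | obs) = 1/6 / 7/24 = 4/7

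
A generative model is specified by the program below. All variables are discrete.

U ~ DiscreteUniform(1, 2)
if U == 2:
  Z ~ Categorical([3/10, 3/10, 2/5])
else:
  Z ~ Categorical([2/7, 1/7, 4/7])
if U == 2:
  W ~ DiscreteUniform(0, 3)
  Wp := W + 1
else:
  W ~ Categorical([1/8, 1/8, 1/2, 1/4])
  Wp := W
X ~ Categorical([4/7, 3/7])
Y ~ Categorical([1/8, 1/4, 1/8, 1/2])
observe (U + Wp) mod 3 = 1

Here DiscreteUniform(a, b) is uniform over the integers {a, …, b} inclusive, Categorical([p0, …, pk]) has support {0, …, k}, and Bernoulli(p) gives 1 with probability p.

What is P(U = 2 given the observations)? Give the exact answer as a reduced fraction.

P(U = 2 | obs) = 2/5

Enumerate traces; 72 have nonzero weight after conditioning:
  (U=1, Z=0, W=0, X=0, Y=0) weight 1/784
  (U=1, Z=0, W=0, X=0, Y=1) weight 1/392
  (U=1, Z=0, W=0, X=0, Y=2) weight 1/784
  (U=1, Z=0, W=0, X=0, Y=3) weight 1/196
  (U=1, Z=0, W=0, X=1, Y=0) weight 3/3136
  (U=1, Z=0, W=0, X=1, Y=1) weight 3/1568
  (U=1, Z=0, W=0, X=1, Y=2) weight 3/3136
  (U=1, Z=0, W=0, X=1, Y=3) weight 3/784
  (U=2, Z=0, W=1, X=0, Y=0) weight 3/1120
  … 63 more
Group by U:
  weight(U=1) = 3/16
  weight(U=2) = 1/8
Total weight = 3/16 + 1/8 = 5/16
P(U=1 | obs) = 3/16 / 5/16 = 3/5
P(U=2 | obs) = 1/8 / 5/16 = 2/5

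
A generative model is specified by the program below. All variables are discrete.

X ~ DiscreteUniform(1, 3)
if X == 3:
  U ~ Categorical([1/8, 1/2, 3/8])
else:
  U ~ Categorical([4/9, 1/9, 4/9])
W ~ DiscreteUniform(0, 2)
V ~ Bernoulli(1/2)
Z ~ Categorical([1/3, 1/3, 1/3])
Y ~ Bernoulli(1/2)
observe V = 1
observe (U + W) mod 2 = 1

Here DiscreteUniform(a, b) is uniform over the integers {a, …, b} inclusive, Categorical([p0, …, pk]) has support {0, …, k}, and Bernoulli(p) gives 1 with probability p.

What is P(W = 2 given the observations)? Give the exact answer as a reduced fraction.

Enumerate traces; 72 have nonzero weight after conditioning:
  (X=1, U=0, W=1, V=1, Z=0, Y=0) weight 1/243
  (X=1, U=0, W=1, V=1, Z=0, Y=1) weight 1/243
  (X=1, U=0, W=1, V=1, Z=1, Y=0) weight 1/243
  (X=1, U=0, W=1, V=1, Z=1, Y=1) weight 1/243
  (X=1, U=0, W=1, V=1, Z=2, Y=0) weight 1/243
  (X=1, U=0, W=1, V=1, Z=2, Y=1) weight 1/243
  (X=1, U=1, W=0, V=1, Z=0, Y=0) weight 1/972
  (X=1, U=1, W=0, V=1, Z=0, Y=1) weight 1/972
  (X=1, U=1, W=2, V=1, Z=0, Y=0) weight 1/972
  … 63 more
Group by W:
  weight(W=0) = 13/324
  weight(W=1) = 41/324
  weight(W=2) = 13/324
Total weight = 13/324 + 41/324 + 13/324 = 67/324
P(W=0 | obs) = 13/324 / 67/324 = 13/67
P(W=1 | obs) = 41/324 / 67/324 = 41/67
P(W=2 | obs) = 13/324 / 67/324 = 13/67

P(W = 2 | obs) = 13/67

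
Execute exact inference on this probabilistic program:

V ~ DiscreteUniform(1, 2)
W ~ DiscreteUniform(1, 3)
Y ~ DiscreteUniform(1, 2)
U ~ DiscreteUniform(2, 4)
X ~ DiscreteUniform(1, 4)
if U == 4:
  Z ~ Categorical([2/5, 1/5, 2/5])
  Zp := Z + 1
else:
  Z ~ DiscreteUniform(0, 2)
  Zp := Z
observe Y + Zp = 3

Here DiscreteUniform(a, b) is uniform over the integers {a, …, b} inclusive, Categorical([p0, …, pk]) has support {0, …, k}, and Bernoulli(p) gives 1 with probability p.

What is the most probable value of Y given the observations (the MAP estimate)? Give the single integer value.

argmax_v P(Y = v | obs) = 2

Enumerate traces; 144 have nonzero weight after conditioning:
  (V=1, W=1, Y=1, U=2, X=1, Z=2) weight 1/432
  (V=1, W=1, Y=1, U=2, X=2, Z=2) weight 1/432
  (V=1, W=1, Y=1, U=2, X=3, Z=2) weight 1/432
  (V=1, W=1, Y=1, U=2, X=4, Z=2) weight 1/432
  (V=1, W=1, Y=1, U=3, X=1, Z=2) weight 1/432
  (V=1, W=1, Y=1, U=3, X=2, Z=2) weight 1/432
  (V=1, W=1, Y=1, U=3, X=3, Z=2) weight 1/432
  (V=1, W=1, Y=1, U=3, X=4, Z=2) weight 1/432
  (V=1, W=1, Y=2, U=2, X=1, Z=1) weight 1/432
  … 135 more
Group by Y:
  weight(Y=1) = 13/90
  weight(Y=2) = 8/45
Total weight = 13/90 + 8/45 = 29/90
P(Y=1 | obs) = 13/90 / 29/90 = 13/29
P(Y=2 | obs) = 8/45 / 29/90 = 16/29
argmax = 2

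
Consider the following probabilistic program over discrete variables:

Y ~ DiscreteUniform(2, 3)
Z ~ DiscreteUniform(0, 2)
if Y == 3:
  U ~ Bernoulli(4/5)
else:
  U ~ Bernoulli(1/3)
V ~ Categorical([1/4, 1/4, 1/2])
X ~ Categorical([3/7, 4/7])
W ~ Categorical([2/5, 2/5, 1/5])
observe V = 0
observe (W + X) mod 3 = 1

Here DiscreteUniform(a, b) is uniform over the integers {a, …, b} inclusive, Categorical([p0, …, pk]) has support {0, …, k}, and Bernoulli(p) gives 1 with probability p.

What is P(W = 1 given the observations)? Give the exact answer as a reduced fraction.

P(W = 1 | obs) = 3/7

Enumerate traces; 24 have nonzero weight after conditioning:
  (Y=2, Z=0, U=0, V=0, X=0, W=1) weight 1/210
  (Y=2, Z=0, U=0, V=0, X=1, W=0) weight 2/315
  (Y=2, Z=0, U=1, V=0, X=0, W=1) weight 1/420
  (Y=2, Z=0, U=1, V=0, X=1, W=0) weight 1/315
  (Y=2, Z=1, U=0, V=0, X=0, W=1) weight 1/210
  (Y=2, Z=1, U=0, V=0, X=1, W=0) weight 2/315
  (Y=2, Z=1, U=1, V=0, X=0, W=1) weight 1/420
  (Y=2, Z=1, U=1, V=0, X=1, W=0) weight 1/315
  … 16 more
Group by W:
  weight(W=0) = 2/35
  weight(W=1) = 3/70
Total weight = 2/35 + 3/70 = 1/10
P(W=0 | obs) = 2/35 / 1/10 = 4/7
P(W=1 | obs) = 3/70 / 1/10 = 3/7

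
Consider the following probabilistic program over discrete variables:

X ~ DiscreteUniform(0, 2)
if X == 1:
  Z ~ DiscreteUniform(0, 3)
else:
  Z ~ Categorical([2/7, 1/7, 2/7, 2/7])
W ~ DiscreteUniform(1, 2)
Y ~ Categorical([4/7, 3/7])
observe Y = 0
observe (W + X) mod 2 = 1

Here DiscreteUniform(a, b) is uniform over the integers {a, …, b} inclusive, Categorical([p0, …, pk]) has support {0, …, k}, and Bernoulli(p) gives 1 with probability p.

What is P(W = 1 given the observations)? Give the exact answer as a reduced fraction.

Enumerate traces; 12 have nonzero weight after conditioning:
  (X=0, Z=0, W=1, Y=0) weight 4/147
  (X=0, Z=1, W=1, Y=0) weight 2/147
  (X=0, Z=2, W=1, Y=0) weight 4/147
  (X=0, Z=3, W=1, Y=0) weight 4/147
  (X=1, Z=0, W=2, Y=0) weight 1/42
  (X=1, Z=1, W=2, Y=0) weight 1/42
  (X=1, Z=2, W=2, Y=0) weight 1/42
  (X=1, Z=3, W=2, Y=0) weight 1/42
  … 4 more
Group by W:
  weight(W=1) = 4/21
  weight(W=2) = 2/21
Total weight = 4/21 + 2/21 = 2/7
P(W=1 | obs) = 4/21 / 2/7 = 2/3
P(W=2 | obs) = 2/21 / 2/7 = 1/3

P(W = 1 | obs) = 2/3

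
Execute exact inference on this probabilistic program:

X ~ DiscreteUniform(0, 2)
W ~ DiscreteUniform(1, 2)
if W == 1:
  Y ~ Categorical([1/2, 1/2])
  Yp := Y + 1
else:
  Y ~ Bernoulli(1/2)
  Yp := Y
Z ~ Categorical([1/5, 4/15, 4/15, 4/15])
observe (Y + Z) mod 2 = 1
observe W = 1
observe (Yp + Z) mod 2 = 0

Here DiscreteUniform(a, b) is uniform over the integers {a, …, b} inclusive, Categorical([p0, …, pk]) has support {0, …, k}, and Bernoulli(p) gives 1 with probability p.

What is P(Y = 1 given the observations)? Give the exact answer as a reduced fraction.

P(Y = 1 | obs) = 7/15

Enumerate traces; 12 have nonzero weight after conditioning:
  (X=0, W=1, Y=0, Z=1) weight 1/45
  (X=0, W=1, Y=0, Z=3) weight 1/45
  (X=0, W=1, Y=1, Z=0) weight 1/60
  (X=0, W=1, Y=1, Z=2) weight 1/45
  (X=1, W=1, Y=0, Z=1) weight 1/45
  (X=1, W=1, Y=0, Z=3) weight 1/45
  (X=1, W=1, Y=1, Z=0) weight 1/60
  (X=1, W=1, Y=1, Z=2) weight 1/45
  … 4 more
Group by Y:
  weight(Y=0) = 2/15
  weight(Y=1) = 7/60
Total weight = 2/15 + 7/60 = 1/4
P(Y=0 | obs) = 2/15 / 1/4 = 8/15
P(Y=1 | obs) = 7/60 / 1/4 = 7/15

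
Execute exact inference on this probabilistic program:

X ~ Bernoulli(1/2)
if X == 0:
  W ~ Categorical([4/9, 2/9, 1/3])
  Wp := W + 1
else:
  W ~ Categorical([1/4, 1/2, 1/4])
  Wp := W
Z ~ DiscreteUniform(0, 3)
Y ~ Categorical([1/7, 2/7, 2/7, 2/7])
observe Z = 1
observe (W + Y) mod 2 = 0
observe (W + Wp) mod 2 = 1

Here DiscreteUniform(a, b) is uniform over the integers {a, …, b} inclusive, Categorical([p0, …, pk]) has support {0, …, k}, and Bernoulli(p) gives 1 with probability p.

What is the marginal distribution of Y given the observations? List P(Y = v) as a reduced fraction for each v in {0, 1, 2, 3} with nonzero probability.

P(Y=0) = 7/29, P(Y=1) = 4/29, P(Y=2) = 14/29, P(Y=3) = 4/29

Enumerate traces; 6 have nonzero weight after conditioning:
  (X=0, W=0, Z=1, Y=0) weight 1/126
  (X=0, W=0, Z=1, Y=2) weight 1/63
  (X=0, W=1, Z=1, Y=1) weight 1/126
  (X=0, W=1, Z=1, Y=3) weight 1/126
  (X=0, W=2, Z=1, Y=0) weight 1/168
  (X=0, W=2, Z=1, Y=2) weight 1/84
Group by Y:
  weight(Y=0) = 1/72
  weight(Y=1) = 1/126
  weight(Y=2) = 1/36
  weight(Y=3) = 1/126
Total weight = 1/72 + 1/126 + 1/36 + 1/126 = 29/504
P(Y=0 | obs) = 1/72 / 29/504 = 7/29
P(Y=1 | obs) = 1/126 / 29/504 = 4/29
P(Y=2 | obs) = 1/36 / 29/504 = 14/29
P(Y=3 | obs) = 1/126 / 29/504 = 4/29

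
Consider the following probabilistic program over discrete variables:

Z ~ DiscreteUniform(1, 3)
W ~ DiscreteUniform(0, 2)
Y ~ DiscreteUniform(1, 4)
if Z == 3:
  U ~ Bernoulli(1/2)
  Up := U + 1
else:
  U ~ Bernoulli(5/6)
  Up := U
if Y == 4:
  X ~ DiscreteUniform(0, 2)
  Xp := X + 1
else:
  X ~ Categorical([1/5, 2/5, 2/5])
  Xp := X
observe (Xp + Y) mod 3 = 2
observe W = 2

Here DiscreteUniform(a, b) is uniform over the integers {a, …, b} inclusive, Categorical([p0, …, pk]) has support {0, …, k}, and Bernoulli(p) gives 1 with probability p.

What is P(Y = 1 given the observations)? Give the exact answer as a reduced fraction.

P(Y = 1 | obs) = 3/10

Enumerate traces; 24 have nonzero weight after conditioning:
  (Z=1, W=2, Y=1, U=0, X=1) weight 1/540
  (Z=1, W=2, Y=1, U=1, X=1) weight 1/108
  (Z=1, W=2, Y=2, U=0, X=0) weight 1/1080
  (Z=1, W=2, Y=2, U=1, X=0) weight 1/216
  (Z=1, W=2, Y=3, U=0, X=2) weight 1/540
  (Z=1, W=2, Y=3, U=1, X=2) weight 1/108
  (Z=1, W=2, Y=4, U=0, X=0) weight 1/648
  (Z=1, W=2, Y=4, U=1, X=0) weight 5/648
  … 16 more
Group by Y:
  weight(Y=1) = 1/30
  weight(Y=2) = 1/60
  weight(Y=3) = 1/30
  weight(Y=4) = 1/36
Total weight = 1/30 + 1/60 + 1/30 + 1/36 = 1/9
P(Y=1 | obs) = 1/30 / 1/9 = 3/10
P(Y=2 | obs) = 1/60 / 1/9 = 3/20
P(Y=3 | obs) = 1/30 / 1/9 = 3/10
P(Y=4 | obs) = 1/36 / 1/9 = 1/4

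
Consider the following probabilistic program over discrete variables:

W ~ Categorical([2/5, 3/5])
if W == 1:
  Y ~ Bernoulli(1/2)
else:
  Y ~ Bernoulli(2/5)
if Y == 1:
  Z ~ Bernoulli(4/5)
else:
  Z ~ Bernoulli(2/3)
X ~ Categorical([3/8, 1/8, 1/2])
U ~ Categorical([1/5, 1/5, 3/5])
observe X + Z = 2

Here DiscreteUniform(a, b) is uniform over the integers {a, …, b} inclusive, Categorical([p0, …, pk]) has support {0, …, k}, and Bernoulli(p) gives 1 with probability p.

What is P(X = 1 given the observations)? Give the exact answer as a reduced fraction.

P(X = 1 | obs) = 91/227

Enumerate traces; 24 have nonzero weight after conditioning:
  (W=0, Y=0, Z=0, X=2, U=0) weight 1/125
  (W=0, Y=0, Z=0, X=2, U=1) weight 1/125
  (W=0, Y=0, Z=0, X=2, U=2) weight 3/125
  (W=0, Y=0, Z=1, X=1, U=0) weight 1/250
  (W=0, Y=0, Z=1, X=1, U=1) weight 1/250
  (W=0, Y=0, Z=1, X=1, U=2) weight 3/250
  (W=0, Y=1, Z=0, X=2, U=0) weight 2/625
  (W=0, Y=1, Z=0, X=2, U=1) weight 2/625
  … 16 more
Group by X:
  weight(X=1) = 91/1000
  weight(X=2) = 17/125
Total weight = 91/1000 + 17/125 = 227/1000
P(X=1 | obs) = 91/1000 / 227/1000 = 91/227
P(X=2 | obs) = 17/125 / 227/1000 = 136/227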